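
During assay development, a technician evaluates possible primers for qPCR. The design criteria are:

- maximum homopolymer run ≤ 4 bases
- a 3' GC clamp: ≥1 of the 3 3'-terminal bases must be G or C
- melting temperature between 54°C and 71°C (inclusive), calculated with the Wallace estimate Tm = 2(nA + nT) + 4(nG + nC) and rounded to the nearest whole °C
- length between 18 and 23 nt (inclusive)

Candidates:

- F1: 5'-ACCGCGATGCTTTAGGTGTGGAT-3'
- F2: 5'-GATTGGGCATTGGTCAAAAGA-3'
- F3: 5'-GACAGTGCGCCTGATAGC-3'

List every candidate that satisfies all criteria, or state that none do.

F1, F2 and F3.

F1 (23 nt, A=4 T=7 G=8 C=4): longest run = 3 ✓; 3' end GAT has 1 G/C ✓; Tm = 2·11 + 4·12 = 70°C ✓; length 23 ✓ — passes.
F2 (21 nt, A=7 T=5 G=7 C=2): longest run = 4 ✓; 3' end AGA has 1 G/C ✓; Tm = 2·12 + 4·9 = 60°C ✓; length 21 ✓ — passes.
F3 (18 nt, A=4 T=3 G=6 C=5): longest run = 2 ✓; 3' end AGC has 2 G/C ✓; Tm = 2·7 + 4·11 = 58°C ✓; length 18 ✓ — passes.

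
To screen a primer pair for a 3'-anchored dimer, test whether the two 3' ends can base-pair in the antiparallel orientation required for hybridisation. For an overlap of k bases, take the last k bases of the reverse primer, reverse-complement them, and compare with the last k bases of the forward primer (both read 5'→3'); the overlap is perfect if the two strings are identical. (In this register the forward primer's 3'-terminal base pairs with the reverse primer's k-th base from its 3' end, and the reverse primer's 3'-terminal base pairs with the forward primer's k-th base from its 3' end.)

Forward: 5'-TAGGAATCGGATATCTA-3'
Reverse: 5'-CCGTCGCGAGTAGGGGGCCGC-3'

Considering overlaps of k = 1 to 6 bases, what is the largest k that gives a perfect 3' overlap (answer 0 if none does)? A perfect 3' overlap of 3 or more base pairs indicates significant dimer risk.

Longest perfect overlap: 0 complementary base pairs; below the dimer-risk threshold (threshold 3).

Last 6 bases (5'→3') — forward …TATCTA, reverse …GGCCGC.
Reverse complement of the reverse primer's last 6 bases: GCGGCC; its first k bases are the reverse complement of the reverse primer's last k bases, so a perfect k-base overlap needs the forward primer's last k bases to equal them.
Comparing (forward last k vs required): k=1: A vs G ✗; k=2: TA vs GC ✗; k=3: CTA vs GCG ✗; k=4: TCTA vs GCGG ✗; k=5: ATCTA vs GCGGC ✗; k=6: TATCTA vs GCGGCC ✗.
No overlap length from 1 to 6 is perfect, so the longest perfect 3' overlap is 0.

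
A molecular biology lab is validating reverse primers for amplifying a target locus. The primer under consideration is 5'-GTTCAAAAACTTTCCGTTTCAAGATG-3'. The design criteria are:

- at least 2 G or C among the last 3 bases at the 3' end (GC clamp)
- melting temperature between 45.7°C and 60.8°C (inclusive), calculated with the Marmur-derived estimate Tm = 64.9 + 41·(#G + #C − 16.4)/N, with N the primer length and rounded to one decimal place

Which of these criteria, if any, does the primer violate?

Base counts: A=8, T=9, G=4, C=5 (length 26).
GC clamp: 3' end ATG has 1 G/C, need ≥2 ✗
Tm: Tm = 64.9 + 41·(9 − 16.4)/26 = 53.2°C ✓

Fails: GC clamp.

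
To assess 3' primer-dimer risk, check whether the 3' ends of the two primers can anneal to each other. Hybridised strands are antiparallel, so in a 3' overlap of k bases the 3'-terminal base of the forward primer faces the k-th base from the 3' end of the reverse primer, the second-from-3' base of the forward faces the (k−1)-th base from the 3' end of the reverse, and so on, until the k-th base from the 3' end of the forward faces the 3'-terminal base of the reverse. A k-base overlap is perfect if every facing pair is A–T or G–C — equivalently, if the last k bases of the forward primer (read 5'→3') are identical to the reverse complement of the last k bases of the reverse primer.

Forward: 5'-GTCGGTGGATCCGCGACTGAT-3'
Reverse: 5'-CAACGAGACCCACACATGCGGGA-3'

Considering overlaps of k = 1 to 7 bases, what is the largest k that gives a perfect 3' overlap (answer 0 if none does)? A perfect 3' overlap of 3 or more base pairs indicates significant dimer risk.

Last 7 bases (5'→3') — forward …GACTGAT, reverse …TGCGGGA.
Reverse complement of the reverse primer's last 7 bases: TCCCGCA; its first k bases are the reverse complement of the reverse primer's last k bases, so a perfect k-base overlap needs the forward primer's last k bases to equal them.
Comparing (forward last k vs required): k=1: T vs T ✓; k=2: AT vs TC ✗; k=3: GAT vs TCC ✗; k=4: TGAT vs TCCC ✗; k=5: CTGAT vs TCCCG ✗; k=6: ACTGAT vs TCCCGC ✗; k=7: GACTGAT vs TCCCGCA ✗.
Only k = 1 is perfect, so the longest perfect 3' overlap is 1.

Longest perfect overlap: 1 complementary base pair; below the dimer-risk threshold (threshold 3).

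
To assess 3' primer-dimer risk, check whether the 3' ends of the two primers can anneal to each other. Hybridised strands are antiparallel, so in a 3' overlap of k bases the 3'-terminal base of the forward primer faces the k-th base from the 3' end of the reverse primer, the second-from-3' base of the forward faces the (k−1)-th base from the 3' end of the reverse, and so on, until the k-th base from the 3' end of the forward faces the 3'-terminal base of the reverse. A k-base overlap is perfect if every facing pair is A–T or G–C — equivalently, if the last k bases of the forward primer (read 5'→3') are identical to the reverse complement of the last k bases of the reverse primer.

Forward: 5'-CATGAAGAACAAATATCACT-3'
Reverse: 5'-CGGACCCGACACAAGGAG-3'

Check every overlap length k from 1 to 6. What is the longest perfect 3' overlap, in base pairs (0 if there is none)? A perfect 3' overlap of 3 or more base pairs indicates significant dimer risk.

Longest perfect overlap: 2 complementary base pairs; below the dimer-risk threshold (threshold 3).

Last 6 bases (5'→3') — forward …ATCACT, reverse …AAGGAG.
Reverse complement of the reverse primer's last 6 bases: CTCCTT; its first k bases are the reverse complement of the reverse primer's last k bases, so a perfect k-base overlap needs the forward primer's last k bases to equal them.
Comparing (forward last k vs required): k=1: T vs C ✗; k=2: CT vs CT ✓; k=3: ACT vs CTC ✗; k=4: CACT vs CTCC ✗; k=5: TCACT vs CTCCT ✗; k=6: ATCACT vs CTCCTT ✗.
Only k = 2 is perfect, so the longest perfect 3' overlap is 2.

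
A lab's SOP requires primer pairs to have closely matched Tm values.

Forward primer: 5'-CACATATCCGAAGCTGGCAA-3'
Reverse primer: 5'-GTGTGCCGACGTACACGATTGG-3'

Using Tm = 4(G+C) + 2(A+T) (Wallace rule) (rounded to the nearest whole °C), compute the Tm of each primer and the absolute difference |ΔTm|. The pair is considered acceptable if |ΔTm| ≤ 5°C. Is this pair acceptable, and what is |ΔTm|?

|ΔTm| = 10°C; the pair is not acceptable.

Forward: A=7 T=3 G=4 C=6 → Tm = 2·10 + 4·10 = 60°C.
Reverse: A=4 T=5 G=8 C=5 → Tm = 2·9 + 4·13 = 70°C.
|ΔTm| = |60 − 70| = 10°C, > 5°C.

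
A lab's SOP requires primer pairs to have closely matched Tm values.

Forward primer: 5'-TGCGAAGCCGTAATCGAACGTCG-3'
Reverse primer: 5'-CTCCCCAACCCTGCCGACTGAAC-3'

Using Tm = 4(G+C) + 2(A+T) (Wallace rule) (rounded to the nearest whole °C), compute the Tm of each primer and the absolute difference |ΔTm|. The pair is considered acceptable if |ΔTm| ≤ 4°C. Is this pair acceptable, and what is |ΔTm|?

Forward: A=6 T=4 G=7 C=6 → Tm = 2·10 + 4·13 = 72°C.
Reverse: A=5 T=3 G=3 C=12 → Tm = 2·8 + 4·15 = 76°C.
|ΔTm| = |72 − 76| = 4°C, ≤ 4°C.

|ΔTm| = 4°C; the pair is acceptable.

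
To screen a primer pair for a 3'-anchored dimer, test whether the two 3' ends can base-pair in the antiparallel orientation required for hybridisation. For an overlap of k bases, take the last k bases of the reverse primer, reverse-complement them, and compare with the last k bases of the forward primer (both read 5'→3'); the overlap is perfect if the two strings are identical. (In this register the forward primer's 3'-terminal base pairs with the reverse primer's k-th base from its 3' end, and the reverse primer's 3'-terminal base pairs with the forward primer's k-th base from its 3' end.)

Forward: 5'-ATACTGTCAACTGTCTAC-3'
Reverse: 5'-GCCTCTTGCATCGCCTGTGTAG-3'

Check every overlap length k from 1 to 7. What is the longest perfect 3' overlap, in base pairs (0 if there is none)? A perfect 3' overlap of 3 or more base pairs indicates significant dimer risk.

Last 7 bases (5'→3') — forward …TGTCTAC, reverse …TGTGTAG.
Reverse complement of the reverse primer's last 7 bases: CTACACA; its first k bases are the reverse complement of the reverse primer's last k bases, so a perfect k-base overlap needs the forward primer's last k bases to equal them.
Comparing (forward last k vs required): k=1: C vs C ✓; k=2: AC vs CT ✗; k=3: TAC vs CTA ✗; k=4: CTAC vs CTAC ✓; k=5: TCTAC vs CTACA ✗; k=6: GTCTAC vs CTACAC ✗; k=7: TGTCTAC vs CTACACA ✗.
Perfect overlaps at k = 1, 4; the largest is 4.

Longest perfect overlap: 4 complementary base pairs; significant dimer risk (threshold 3).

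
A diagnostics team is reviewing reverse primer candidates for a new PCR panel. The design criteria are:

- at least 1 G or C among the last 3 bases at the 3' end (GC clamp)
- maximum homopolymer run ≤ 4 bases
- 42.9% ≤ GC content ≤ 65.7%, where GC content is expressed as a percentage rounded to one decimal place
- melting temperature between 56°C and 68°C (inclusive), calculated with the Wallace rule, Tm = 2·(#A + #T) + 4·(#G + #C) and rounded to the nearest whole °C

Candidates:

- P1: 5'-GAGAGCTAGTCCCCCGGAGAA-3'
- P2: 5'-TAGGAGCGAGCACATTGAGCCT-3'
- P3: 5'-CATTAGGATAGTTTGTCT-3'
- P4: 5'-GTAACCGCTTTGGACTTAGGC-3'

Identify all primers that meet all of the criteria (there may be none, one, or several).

P1 (21 nt, A=6 T=2 G=7 C=6): 3' end GAA has 1 G/C ✓; longest run = 5, exceeds 4 ✗; GC 13/21 = 61.9% ✓; Tm = 2·8 + 4·13 = 68°C ✓ — fails.
P2 (22 nt, A=6 T=4 G=7 C=5): 3' end CCT has 2 G/C ✓; longest run = 2 ✓; GC 12/22 = 54.5% ✓; Tm = 2·10 + 4·12 = 68°C ✓ — passes.
P3 (18 nt, A=4 T=8 G=4 C=2): 3' end TCT has 1 G/C ✓; longest run = 3 ✓; GC 6/18 = 33.3%, outside 42.9–65.7% ✗; Tm = 2·12 + 4·6 = 48°C, outside 56–68°C ✗ — fails.
P4 (21 nt, A=4 T=6 G=6 C=5): 3' end GGC has 3 G/C ✓; longest run = 3 ✓; GC 11/21 = 52.4% ✓; Tm = 2·10 + 4·11 = 64°C ✓ — passes.

P2 and P4.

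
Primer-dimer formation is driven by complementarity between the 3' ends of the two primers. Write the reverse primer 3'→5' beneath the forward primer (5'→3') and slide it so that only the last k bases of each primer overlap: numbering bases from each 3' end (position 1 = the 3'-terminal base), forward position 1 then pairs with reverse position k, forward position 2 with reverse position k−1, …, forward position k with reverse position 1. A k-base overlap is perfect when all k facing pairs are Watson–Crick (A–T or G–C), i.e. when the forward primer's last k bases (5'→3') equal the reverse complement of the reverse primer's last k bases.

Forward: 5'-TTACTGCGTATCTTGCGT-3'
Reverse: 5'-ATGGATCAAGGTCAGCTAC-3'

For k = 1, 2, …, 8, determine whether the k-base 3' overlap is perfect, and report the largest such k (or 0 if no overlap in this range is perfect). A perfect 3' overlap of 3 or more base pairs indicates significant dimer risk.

Last 8 bases (5'→3') — forward …TCTTGCGT, reverse …TCAGCTAC.
Reverse complement of the reverse primer's last 8 bases: GTAGCTGA; its first k bases are the reverse complement of the reverse primer's last k bases, so a perfect k-base overlap needs the forward primer's last k bases to equal them.
Comparing (forward last k vs required): k=1: T vs G ✗; k=2: GT vs GT ✓; k=3: CGT vs GTA ✗; k=4: GCGT vs GTAG ✗; k=5: TGCGT vs GTAGC ✗; k=6: TTGCGT vs GTAGCT ✗; k=7: CTTGCGT vs GTAGCTG ✗; k=8: TCTTGCGT vs GTAGCTGA ✗.
Only k = 2 is perfect, so the longest perfect 3' overlap is 2.

Longest perfect overlap: 2 complementary base pairs; below the dimer-risk threshold (threshold 3).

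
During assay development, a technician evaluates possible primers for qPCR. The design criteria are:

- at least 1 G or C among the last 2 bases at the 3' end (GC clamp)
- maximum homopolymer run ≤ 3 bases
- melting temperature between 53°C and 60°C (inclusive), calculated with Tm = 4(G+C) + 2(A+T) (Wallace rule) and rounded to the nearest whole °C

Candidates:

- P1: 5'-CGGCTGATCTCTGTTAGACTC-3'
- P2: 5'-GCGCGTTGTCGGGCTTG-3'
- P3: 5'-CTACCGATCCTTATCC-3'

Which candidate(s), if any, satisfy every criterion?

P1 (21 nt, A=3 T=7 G=5 C=6): 3' end TC has 1 G/C ✓; longest run = 2 ✓; Tm = 2·10 + 4·11 = 64°C, outside 53–60°C ✗ — fails.
P2 (17 nt, A=0 T=5 G=8 C=4): 3' end TG has 1 G/C ✓; longest run = 3 ✓; Tm = 2·5 + 4·12 = 58°C ✓ — passes.
P3 (16 nt, A=3 T=5 G=1 C=7): 3' end CC has 2 G/C ✓; longest run = 2 ✓; Tm = 2·8 + 4·8 = 48°C, outside 53–60°C ✗ — fails.

P2 only.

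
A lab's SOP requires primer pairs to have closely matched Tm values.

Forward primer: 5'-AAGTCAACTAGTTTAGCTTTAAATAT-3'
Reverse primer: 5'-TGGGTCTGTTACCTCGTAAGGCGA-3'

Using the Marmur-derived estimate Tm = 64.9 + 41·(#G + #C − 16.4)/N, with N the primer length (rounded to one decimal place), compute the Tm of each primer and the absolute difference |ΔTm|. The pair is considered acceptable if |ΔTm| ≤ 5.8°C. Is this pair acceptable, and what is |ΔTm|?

|ΔTm| = 10.6°C; the pair is not acceptable.

Forward: G+C = 6, N = 26 → Tm = 64.9 + 41·(6 − 16.4)/26 = 48.5°C.
Reverse: G+C = 13, N = 24 → Tm = 64.9 + 41·(13 − 16.4)/24 = 59.1°C.
|ΔTm| = |48.5 − 59.1| = 10.6°C, > 5.8°C.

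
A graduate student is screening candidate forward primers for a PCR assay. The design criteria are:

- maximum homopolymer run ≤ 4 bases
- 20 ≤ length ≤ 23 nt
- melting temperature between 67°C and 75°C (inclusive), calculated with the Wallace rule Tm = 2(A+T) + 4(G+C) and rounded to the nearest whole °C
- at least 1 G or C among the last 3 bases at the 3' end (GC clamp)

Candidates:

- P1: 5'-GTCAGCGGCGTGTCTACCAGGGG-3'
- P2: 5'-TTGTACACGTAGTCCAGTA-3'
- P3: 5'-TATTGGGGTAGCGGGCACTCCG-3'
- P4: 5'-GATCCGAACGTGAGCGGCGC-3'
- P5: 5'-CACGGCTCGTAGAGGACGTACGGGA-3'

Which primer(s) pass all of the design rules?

P3 and P4.

P1 (23 nt, A=3 T=4 G=10 C=6): longest run = 4 ✓; length 23 ✓; Tm = 2·7 + 4·16 = 78°C, outside 67–75°C ✗; 3' end GGG has 3 G/C ✓ — fails.
P2 (19 nt, A=5 T=6 G=4 C=4): longest run = 2 ✓; length 19, outside 20–23 ✗; Tm = 2·11 + 4·8 = 54°C, outside 67–75°C ✗; 3' end GTA has 1 G/C ✓ — fails.
P3 (22 nt, A=3 T=5 G=9 C=5): longest run = 4 ✓; length 22 ✓; Tm = 2·8 + 4·14 = 72°C ✓; 3' end CCG has 3 G/C ✓ — passes.
P4 (20 nt, A=4 T=2 G=8 C=6): longest run = 2 ✓; length 20 ✓; Tm = 2·6 + 4·14 = 68°C ✓; 3' end CGC has 3 G/C ✓ — passes.
P5 (25 nt, A=6 T=3 G=10 C=6): longest run = 3 ✓; length 25, outside 20–23 ✗; Tm = 2·9 + 4·16 = 82°C, outside 67–75°C ✗; 3' end GGA has 2 G/C ✓ — fails.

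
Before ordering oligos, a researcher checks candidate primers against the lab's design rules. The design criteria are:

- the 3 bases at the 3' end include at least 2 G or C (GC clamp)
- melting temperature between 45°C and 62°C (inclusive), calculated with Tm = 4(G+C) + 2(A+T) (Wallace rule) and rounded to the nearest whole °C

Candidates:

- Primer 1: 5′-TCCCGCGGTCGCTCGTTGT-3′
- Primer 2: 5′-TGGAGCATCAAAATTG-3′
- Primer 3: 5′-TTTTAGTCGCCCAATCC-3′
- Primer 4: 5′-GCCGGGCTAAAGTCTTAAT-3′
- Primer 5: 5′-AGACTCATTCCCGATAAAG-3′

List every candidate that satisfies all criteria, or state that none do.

Primer 3 only.

Primer 1 (19 nt, A=0 T=6 G=6 C=7): 3' end TGT has 1 G/C, need ≥2 ✗; Tm = 2·6 + 4·13 = 64°C, outside 45–62°C ✗ — fails.
Primer 2 (16 nt, A=6 T=4 G=4 C=2): 3' end TTG has 1 G/C, need ≥2 ✗; Tm = 2·10 + 4·6 = 44°C, outside 45–62°C ✗ — fails.
Primer 3 (17 nt, A=3 T=6 G=2 C=6): 3' end TCC has 2 G/C ✓; Tm = 2·9 + 4·8 = 50°C ✓ — passes.
Primer 4 (19 nt, A=5 T=5 G=5 C=4): 3' end AAT has 0 G/C, need ≥2 ✗; Tm = 2·10 + 4·9 = 56°C ✓ — fails.
Primer 5 (19 nt, A=7 T=4 G=3 C=5): 3' end AAG has 1 G/C, need ≥2 ✗; Tm = 2·11 + 4·8 = 54°C ✓ — fails.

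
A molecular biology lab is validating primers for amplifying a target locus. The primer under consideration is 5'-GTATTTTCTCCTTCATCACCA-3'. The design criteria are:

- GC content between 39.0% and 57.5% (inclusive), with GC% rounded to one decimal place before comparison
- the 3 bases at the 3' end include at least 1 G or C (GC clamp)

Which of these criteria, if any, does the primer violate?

Base counts: A=4, T=9, G=1, C=7 (length 21).
GC content: GC 8/21 = 38.1%, outside 39.0–57.5% ✗
GC clamp: 3' end CCA has 2 G/C ✓

Fails: GC content.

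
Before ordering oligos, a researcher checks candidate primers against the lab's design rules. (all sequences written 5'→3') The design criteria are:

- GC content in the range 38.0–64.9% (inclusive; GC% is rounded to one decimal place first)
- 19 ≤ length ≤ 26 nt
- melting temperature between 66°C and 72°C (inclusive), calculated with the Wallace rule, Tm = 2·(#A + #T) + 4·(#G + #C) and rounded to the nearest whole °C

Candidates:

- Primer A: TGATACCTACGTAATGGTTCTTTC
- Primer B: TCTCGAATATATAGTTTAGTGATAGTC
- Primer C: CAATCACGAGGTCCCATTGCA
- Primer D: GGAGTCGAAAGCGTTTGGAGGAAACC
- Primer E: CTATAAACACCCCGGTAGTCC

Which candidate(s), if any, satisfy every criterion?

Primer A (24 nt, A=5 T=10 G=4 C=5): GC 9/24 = 37.5%, outside 38.0–64.9% ✗; length 24 ✓; Tm = 2·15 + 4·9 = 66°C ✓ — fails.
Primer B (27 nt, A=8 T=11 G=5 C=3): GC 8/27 = 29.6%, outside 38.0–64.9% ✗; length 27, outside 19–26 ✗; Tm = 2·19 + 4·8 = 70°C ✓ — fails.
Primer C (21 nt, A=6 T=4 G=4 C=7): GC 11/21 = 52.4% ✓; length 21 ✓; Tm = 2·10 + 4·11 = 64°C, outside 66–72°C ✗ — fails.
Primer D (26 nt, A=8 T=4 G=10 C=4): GC 14/26 = 53.8% ✓; length 26 ✓; Tm = 2·12 + 4·14 = 80°C, outside 66–72°C ✗ — fails.
Primer E (21 nt, A=6 T=4 G=3 C=8): GC 11/21 = 52.4% ✓; length 21 ✓; Tm = 2·10 + 4·11 = 64°C, outside 66–72°C ✗ — fails.

None of the candidates satisfy all criteria.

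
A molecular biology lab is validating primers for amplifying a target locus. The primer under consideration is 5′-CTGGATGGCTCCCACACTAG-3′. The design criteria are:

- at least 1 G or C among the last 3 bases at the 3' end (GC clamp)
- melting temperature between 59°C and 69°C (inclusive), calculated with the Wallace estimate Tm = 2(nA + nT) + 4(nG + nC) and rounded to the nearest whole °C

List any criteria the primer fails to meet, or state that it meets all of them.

Base counts: A=4, T=4, G=5, C=7 (length 20).
GC clamp: 3' end TAG has 1 G/C ✓
Tm: Tm = 2·8 + 4·12 = 64°C ✓

Meets all criteria.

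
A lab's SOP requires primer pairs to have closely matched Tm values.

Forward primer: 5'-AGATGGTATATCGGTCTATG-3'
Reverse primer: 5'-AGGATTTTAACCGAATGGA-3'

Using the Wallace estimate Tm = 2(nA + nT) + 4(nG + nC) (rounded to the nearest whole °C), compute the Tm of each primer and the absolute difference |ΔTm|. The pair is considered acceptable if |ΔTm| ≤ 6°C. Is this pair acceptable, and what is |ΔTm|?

Forward: A=5 T=7 G=6 C=2 → Tm = 2·12 + 4·8 = 56°C.
Reverse: A=7 T=5 G=5 C=2 → Tm = 2·12 + 4·7 = 52°C.
|ΔTm| = |56 − 52| = 4°C, ≤ 6°C.

|ΔTm| = 4°C; the pair is acceptable.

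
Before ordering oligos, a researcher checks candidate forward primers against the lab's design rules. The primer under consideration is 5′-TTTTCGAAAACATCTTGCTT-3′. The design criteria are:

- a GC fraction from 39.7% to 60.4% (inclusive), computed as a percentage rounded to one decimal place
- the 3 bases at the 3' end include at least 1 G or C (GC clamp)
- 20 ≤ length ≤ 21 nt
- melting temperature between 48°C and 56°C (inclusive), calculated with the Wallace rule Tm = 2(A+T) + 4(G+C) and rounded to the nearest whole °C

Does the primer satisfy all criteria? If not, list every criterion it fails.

Fails: GC content.

Base counts: A=5, T=9, G=2, C=4 (length 20).
GC content: GC 6/20 = 30.0%, outside 39.7–60.4% ✗
GC clamp: 3' end CTT has 1 G/C ✓
length: length 20 ✓
Tm: Tm = 2·14 + 4·6 = 52°C ✓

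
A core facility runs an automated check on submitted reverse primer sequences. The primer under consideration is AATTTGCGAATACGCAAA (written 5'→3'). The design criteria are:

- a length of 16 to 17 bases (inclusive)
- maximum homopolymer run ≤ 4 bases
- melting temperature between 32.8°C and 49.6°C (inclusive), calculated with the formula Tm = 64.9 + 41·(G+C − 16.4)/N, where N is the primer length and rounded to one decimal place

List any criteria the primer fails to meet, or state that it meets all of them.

Fails: length.

Base counts: A=8, T=4, G=3, C=3 (length 18).
length: length 18, outside 16–17 ✗
homopolymer run: longest run = 3 ✓
Tm: Tm = 64.9 + 41·(6 − 16.4)/18 = 41.2°C ✓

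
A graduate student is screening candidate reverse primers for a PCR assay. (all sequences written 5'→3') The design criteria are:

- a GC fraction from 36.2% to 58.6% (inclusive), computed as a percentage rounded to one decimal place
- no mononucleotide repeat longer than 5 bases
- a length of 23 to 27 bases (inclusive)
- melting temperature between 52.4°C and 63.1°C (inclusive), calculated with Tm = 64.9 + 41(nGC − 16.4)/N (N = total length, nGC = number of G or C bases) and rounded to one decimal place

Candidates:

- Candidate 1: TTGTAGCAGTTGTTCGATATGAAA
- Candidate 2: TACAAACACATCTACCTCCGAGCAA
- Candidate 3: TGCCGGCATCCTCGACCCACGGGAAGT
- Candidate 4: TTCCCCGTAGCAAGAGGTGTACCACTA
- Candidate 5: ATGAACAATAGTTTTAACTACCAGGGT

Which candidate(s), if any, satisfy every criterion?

Candidate 1 (24 nt, A=7 T=9 G=6 C=2): GC 8/24 = 33.3%, outside 36.2–58.6% ✗; longest run = 3 ✓; length 24 ✓; Tm = 64.9 + 41·(8 − 16.4)/24 = 50.6°C, outside 52.4–63.1°C ✗ — fails.
Candidate 2 (25 nt, A=10 T=4 G=2 C=9): GC 11/25 = 44.0% ✓; longest run = 3 ✓; length 25 ✓; Tm = 64.9 + 41·(11 − 16.4)/25 = 56.0°C ✓ — passes.
Candidate 3 (27 nt, A=5 T=4 G=8 C=10): GC 18/27 = 66.7%, outside 36.2–58.6% ✗; longest run = 3 ✓; length 27 ✓; Tm = 64.9 + 41·(18 − 16.4)/27 = 67.3°C, outside 52.4–63.1°C ✗ — fails.
Candidate 4 (27 nt, A=7 T=6 G=6 C=8): GC 14/27 = 51.9% ✓; longest run = 4 ✓; length 27 ✓; Tm = 64.9 + 41·(14 − 16.4)/27 = 61.3°C ✓ — passes.
Candidate 5 (27 nt, A=10 T=8 G=5 C=4): GC 9/27 = 33.3%, outside 36.2–58.6% ✗; longest run = 4 ✓; length 27 ✓; Tm = 64.9 + 41·(9 − 16.4)/27 = 53.7°C ✓ — fails.

Candidate 2 and Candidate 4.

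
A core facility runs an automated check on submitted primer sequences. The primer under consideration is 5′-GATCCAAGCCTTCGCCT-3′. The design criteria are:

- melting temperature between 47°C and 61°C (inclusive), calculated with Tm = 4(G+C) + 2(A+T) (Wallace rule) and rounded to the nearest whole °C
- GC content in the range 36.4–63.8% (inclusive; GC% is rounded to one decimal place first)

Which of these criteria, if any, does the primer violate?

Base counts: A=3, T=4, G=3, C=7 (length 17).
Tm: Tm = 2·7 + 4·10 = 54°C ✓
GC content: GC 10/17 = 58.8% ✓

Meets all criteria.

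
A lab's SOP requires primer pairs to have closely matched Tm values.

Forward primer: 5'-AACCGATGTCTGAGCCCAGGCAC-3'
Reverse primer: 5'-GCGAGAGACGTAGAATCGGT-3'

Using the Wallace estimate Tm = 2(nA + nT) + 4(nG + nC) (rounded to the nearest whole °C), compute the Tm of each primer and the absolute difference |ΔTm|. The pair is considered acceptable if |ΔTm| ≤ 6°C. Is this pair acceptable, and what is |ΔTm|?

|ΔTm| = 12°C; the pair is not acceptable.

Forward: A=6 T=3 G=6 C=8 → Tm = 2·9 + 4·14 = 74°C.
Reverse: A=6 T=3 G=8 C=3 → Tm = 2·9 + 4·11 = 62°C.
|ΔTm| = |74 − 62| = 12°C, > 6°C.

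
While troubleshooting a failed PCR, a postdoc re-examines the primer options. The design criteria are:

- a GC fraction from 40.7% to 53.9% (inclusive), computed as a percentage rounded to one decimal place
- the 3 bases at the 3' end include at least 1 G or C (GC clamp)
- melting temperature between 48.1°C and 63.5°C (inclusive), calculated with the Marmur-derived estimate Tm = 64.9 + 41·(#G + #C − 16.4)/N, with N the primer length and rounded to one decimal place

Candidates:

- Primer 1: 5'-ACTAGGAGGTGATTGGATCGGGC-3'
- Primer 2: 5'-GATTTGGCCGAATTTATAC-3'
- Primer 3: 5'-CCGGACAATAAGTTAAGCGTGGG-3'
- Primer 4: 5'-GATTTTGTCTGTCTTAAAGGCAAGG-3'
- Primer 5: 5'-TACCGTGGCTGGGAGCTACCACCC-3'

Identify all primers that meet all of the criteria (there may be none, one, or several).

Primer 1 (23 nt, A=5 T=5 G=10 C=3): GC 13/23 = 56.5%, outside 40.7–53.9% ✗; 3' end GGC has 3 G/C ✓; Tm = 64.9 + 41·(13 − 16.4)/23 = 58.8°C ✓ — fails.
Primer 2 (19 nt, A=5 T=7 G=4 C=3): GC 7/19 = 36.8%, outside 40.7–53.9% ✗; 3' end TAC has 1 G/C ✓; Tm = 64.9 + 41·(7 − 16.4)/19 = 44.6°C, outside 48.1–63.5°C ✗ — fails.
Primer 3 (23 nt, A=7 T=4 G=8 C=4): GC 12/23 = 52.2% ✓; 3' end GGG has 3 G/C ✓; Tm = 64.9 + 41·(12 − 16.4)/23 = 57.1°C ✓ — passes.
Primer 4 (25 nt, A=6 T=9 G=7 C=3): GC 10/25 = 40.0%, outside 40.7–53.9% ✗; 3' end AGG has 2 G/C ✓; Tm = 64.9 + 41·(10 − 16.4)/25 = 54.4°C ✓ — fails.
Primer 5 (24 nt, A=4 T=4 G=7 C=9): GC 16/24 = 66.7%, outside 40.7–53.9% ✗; 3' end CCC has 3 G/C ✓; Tm = 64.9 + 41·(16 − 16.4)/24 = 64.2°C, outside 48.1–63.5°C ✗ — fails.

Primer 3 only.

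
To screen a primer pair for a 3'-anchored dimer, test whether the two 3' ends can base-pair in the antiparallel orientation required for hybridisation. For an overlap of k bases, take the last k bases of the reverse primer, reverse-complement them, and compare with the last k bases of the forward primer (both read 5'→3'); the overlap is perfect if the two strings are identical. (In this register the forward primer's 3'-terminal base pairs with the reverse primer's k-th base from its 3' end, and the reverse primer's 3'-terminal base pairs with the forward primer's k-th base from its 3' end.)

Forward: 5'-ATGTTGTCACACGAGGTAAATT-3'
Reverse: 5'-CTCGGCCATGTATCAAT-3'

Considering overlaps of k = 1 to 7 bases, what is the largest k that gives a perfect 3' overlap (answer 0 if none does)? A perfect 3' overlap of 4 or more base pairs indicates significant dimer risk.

Longest perfect overlap: 3 complementary base pairs; below the dimer-risk threshold (threshold 4).

Last 7 bases (5'→3') — forward …GTAAATT, reverse …TATCAAT.
Reverse complement of the reverse primer's last 7 bases: ATTGATA; its first k bases are the reverse complement of the reverse primer's last k bases, so a perfect k-base overlap needs the forward primer's last k bases to equal them.
Comparing (forward last k vs required): k=1: T vs A ✗; k=2: TT vs AT ✗; k=3: ATT vs ATT ✓; k=4: AATT vs ATTG ✗; k=5: AAATT vs ATTGA ✗; k=6: TAAATT vs ATTGAT ✗; k=7: GTAAATT vs ATTGATA ✗.
Only k = 3 is perfect, so the longest perfect 3' overlap is 3.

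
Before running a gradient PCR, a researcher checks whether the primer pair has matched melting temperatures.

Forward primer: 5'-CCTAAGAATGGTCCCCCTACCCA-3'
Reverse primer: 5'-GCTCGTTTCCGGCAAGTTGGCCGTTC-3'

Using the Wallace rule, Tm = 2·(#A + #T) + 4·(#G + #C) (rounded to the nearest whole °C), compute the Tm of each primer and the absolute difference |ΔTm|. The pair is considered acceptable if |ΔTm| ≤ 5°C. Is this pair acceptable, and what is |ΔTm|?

Forward: A=6 T=4 G=3 C=10 → Tm = 2·10 + 4·13 = 72°C.
Reverse: A=2 T=8 G=8 C=8 → Tm = 2·10 + 4·16 = 84°C.
|ΔTm| = |72 − 84| = 12°C, > 5°C.

|ΔTm| = 12°C; the pair is not acceptable.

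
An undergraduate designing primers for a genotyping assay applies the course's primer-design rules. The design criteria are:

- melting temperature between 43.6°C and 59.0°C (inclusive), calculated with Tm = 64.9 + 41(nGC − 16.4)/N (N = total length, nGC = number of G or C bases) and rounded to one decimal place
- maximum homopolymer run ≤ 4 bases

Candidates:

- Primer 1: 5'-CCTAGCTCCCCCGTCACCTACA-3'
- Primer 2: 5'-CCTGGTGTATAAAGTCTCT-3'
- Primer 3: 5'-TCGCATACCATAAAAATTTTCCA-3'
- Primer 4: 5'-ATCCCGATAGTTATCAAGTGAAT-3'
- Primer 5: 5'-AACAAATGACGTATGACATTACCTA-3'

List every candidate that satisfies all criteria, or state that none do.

Primer 1 (22 nt, A=4 T=4 G=2 C=12): Tm = 64.9 + 41·(14 − 16.4)/22 = 60.4°C, outside 43.6–59.0°C ✗; longest run = 5, exceeds 4 ✗ — fails.
Primer 2 (19 nt, A=4 T=7 G=4 C=4): Tm = 64.9 + 41·(8 − 16.4)/19 = 46.8°C ✓; longest run = 3 ✓ — passes.
Primer 3 (23 nt, A=9 T=7 G=1 C=6): Tm = 64.9 + 41·(7 − 16.4)/23 = 48.1°C ✓; longest run = 5, exceeds 4 ✗ — fails.
Primer 4 (23 nt, A=8 T=7 G=4 C=4): Tm = 64.9 + 41·(8 − 16.4)/23 = 49.9°C ✓; longest run = 3 ✓ — passes.
Primer 5 (25 nt, A=11 T=6 G=3 C=5): Tm = 64.9 + 41·(8 − 16.4)/25 = 51.1°C ✓; longest run = 3 ✓ — passes.

Primer 2, Primer 4 and Primer 5.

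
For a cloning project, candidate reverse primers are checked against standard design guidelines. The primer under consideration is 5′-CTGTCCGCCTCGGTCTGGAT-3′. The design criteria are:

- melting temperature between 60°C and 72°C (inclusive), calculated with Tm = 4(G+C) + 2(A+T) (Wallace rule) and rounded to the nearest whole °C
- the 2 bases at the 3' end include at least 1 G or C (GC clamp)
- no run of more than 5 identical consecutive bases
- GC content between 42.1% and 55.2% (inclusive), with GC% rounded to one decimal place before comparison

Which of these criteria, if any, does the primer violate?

Fails: GC clamp, GC content.

Base counts: A=1, T=6, G=6, C=7 (length 20).
Tm: Tm = 2·7 + 4·13 = 66°C ✓
GC clamp: 3' end AT has 0 G/C, need ≥1 ✗
homopolymer run: longest run = 2 ✓
GC content: GC 13/20 = 65.0%, outside 42.1–55.2% ✗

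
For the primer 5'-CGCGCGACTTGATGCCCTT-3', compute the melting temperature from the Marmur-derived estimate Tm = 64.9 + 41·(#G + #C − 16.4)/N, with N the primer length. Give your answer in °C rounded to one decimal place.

55.4°C

Base counts: A=2, T=5, G=5, C=7; G+C = 12, N = 19.
Tm = 64.9 + 41·(12 − 16.4)/19 = 64.9 + -180.40/19 = 55.4°C.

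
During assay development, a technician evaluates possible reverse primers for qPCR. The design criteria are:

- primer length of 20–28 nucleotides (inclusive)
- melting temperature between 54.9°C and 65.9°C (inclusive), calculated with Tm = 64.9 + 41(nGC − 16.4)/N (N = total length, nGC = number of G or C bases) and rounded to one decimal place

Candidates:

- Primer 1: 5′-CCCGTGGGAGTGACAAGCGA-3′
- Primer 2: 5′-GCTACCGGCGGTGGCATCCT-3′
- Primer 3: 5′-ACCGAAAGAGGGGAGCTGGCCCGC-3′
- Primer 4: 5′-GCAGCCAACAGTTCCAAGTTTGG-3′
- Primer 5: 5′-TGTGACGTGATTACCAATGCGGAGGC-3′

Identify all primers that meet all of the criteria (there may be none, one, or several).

Primer 1 (20 nt, A=5 T=2 G=8 C=5): length 20 ✓; Tm = 64.9 + 41·(13 − 16.4)/20 = 57.9°C ✓ — passes.
Primer 2 (20 nt, A=2 T=4 G=7 C=7): length 20 ✓; Tm = 64.9 + 41·(14 − 16.4)/20 = 60.0°C ✓ — passes.
Primer 3 (24 nt, A=6 T=1 G=10 C=7): length 24 ✓; Tm = 64.9 + 41·(17 − 16.4)/24 = 65.9°C ✓ — passes.
Primer 4 (23 nt, A=6 T=5 G=6 C=6): length 23 ✓; Tm = 64.9 + 41·(12 − 16.4)/23 = 57.1°C ✓ — passes.
Primer 5 (26 nt, A=6 T=6 G=9 C=5): length 26 ✓; Tm = 64.9 + 41·(14 − 16.4)/26 = 61.1°C ✓ — passes.

Primer 1, Primer 2, Primer 3, Primer 4 and Primer 5.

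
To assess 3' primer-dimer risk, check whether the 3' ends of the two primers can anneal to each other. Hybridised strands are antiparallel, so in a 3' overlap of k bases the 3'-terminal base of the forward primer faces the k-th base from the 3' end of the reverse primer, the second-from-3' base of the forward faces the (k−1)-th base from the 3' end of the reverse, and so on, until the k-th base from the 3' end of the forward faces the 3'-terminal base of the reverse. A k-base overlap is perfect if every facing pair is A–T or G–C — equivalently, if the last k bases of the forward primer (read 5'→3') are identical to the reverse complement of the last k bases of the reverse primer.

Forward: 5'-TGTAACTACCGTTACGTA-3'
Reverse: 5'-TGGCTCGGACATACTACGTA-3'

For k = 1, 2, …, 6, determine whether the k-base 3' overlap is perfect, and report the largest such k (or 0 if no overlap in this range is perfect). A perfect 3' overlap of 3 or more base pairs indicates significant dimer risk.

Last 6 bases (5'→3') — forward …TACGTA, reverse …TACGTA.
Reverse complement of the reverse primer's last 6 bases: TACGTA; its first k bases are the reverse complement of the reverse primer's last k bases, so a perfect k-base overlap needs the forward primer's last k bases to equal them.
Comparing (forward last k vs required): k=1: A vs T ✗; k=2: TA vs TA ✓; k=3: GTA vs TAC ✗; k=4: CGTA vs TACG ✗; k=5: ACGTA vs TACGT ✗; k=6: TACGTA vs TACGTA ✓.
Perfect overlaps at k = 2, 6; the largest is 6.

Longest perfect overlap: 6 complementary base pairs; significant dimer risk (threshold 3).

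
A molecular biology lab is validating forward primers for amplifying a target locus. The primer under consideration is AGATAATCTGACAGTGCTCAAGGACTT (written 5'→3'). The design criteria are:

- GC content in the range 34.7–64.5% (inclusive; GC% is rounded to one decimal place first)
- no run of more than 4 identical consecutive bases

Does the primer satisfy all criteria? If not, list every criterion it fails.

Meets all criteria.

Base counts: A=9, T=7, G=6, C=5 (length 27).
GC content: GC 11/27 = 40.7% ✓
homopolymer run: longest run = 2 ✓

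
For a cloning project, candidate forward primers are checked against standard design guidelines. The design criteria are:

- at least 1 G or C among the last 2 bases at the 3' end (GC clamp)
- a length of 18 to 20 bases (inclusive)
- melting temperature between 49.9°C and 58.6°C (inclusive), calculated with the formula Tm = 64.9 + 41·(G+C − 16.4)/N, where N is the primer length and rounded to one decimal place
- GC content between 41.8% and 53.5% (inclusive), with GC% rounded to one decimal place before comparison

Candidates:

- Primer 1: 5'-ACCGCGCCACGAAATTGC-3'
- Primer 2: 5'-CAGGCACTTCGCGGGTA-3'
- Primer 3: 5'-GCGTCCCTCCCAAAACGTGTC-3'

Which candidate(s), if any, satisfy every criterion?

None of the candidates satisfy all criteria.

Primer 1 (18 nt, A=5 T=2 G=4 C=7): 3' end GC has 2 G/C ✓; length 18 ✓; Tm = 64.9 + 41·(11 − 16.4)/18 = 52.6°C ✓; GC 11/18 = 61.1%, outside 41.8–53.5% ✗ — fails.
Primer 2 (17 nt, A=3 T=3 G=6 C=5): 3' end TA has 0 G/C, need ≥1 ✗; length 17, outside 18–20 ✗; Tm = 64.9 + 41·(11 − 16.4)/17 = 51.9°C ✓; GC 11/17 = 64.7%, outside 41.8–53.5% ✗ — fails.
Primer 3 (21 nt, A=4 T=4 G=4 C=9): 3' end TC has 1 G/C ✓; length 21, outside 18–20 ✗; Tm = 64.9 + 41·(13 − 16.4)/21 = 58.3°C ✓; GC 13/21 = 61.9%, outside 41.8–53.5% ✗ — fails.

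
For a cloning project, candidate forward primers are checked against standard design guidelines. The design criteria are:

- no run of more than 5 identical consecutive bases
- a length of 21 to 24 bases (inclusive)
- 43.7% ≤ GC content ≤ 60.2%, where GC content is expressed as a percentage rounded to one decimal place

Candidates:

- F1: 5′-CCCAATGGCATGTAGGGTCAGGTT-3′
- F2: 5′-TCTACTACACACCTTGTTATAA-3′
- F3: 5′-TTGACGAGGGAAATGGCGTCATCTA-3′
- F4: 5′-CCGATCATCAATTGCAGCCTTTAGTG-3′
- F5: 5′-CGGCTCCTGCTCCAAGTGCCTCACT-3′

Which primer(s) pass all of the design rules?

F1 (24 nt, A=5 T=6 G=8 C=5): longest run = 3 ✓; length 24 ✓; GC 13/24 = 54.2% ✓ — passes.
F2 (22 nt, A=7 T=8 G=1 C=6): longest run = 2 ✓; length 22 ✓; GC 7/22 = 31.8%, outside 43.7–60.2% ✗ — fails.
F3 (25 nt, A=7 T=6 G=8 C=4): longest run = 3 ✓; length 25, outside 21–24 ✗; GC 12/25 = 48.0% ✓ — fails.
F4 (26 nt, A=6 T=8 G=5 C=7): longest run = 3 ✓; length 26, outside 21–24 ✗; GC 12/26 = 46.2% ✓ — fails.
F5 (25 nt, A=3 T=6 G=5 C=11): longest run = 2 ✓; length 25, outside 21–24 ✗; GC 16/25 = 64.0%, outside 43.7–60.2% ✗ — fails.

F1 only.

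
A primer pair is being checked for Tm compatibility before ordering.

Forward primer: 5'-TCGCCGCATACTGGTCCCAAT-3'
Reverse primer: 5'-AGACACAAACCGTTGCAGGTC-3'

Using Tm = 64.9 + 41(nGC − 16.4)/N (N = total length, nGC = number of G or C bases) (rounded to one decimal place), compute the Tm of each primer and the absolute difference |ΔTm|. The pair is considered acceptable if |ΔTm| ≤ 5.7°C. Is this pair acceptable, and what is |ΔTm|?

|ΔTm| = 1.9°C; the pair is acceptable.

Forward: G+C = 12, N = 21 → Tm = 64.9 + 41·(12 − 16.4)/21 = 56.3°C.
Reverse: G+C = 11, N = 21 → Tm = 64.9 + 41·(11 − 16.4)/21 = 54.4°C.
|ΔTm| = |56.3 − 54.4| = 1.9°C, ≤ 5.7°C.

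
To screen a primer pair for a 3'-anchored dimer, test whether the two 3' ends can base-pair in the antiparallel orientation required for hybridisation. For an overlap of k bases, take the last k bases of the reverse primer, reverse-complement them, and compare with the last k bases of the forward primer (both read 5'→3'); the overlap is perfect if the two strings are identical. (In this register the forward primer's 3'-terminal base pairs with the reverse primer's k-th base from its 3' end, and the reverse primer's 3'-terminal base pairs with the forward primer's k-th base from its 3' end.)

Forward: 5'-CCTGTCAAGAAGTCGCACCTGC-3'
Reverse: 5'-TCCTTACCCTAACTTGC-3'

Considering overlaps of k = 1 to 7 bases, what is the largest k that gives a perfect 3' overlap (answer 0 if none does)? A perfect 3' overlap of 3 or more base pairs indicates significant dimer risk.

Last 7 bases (5'→3') — forward …CACCTGC, reverse …AACTTGC.
Reverse complement of the reverse primer's last 7 bases: GCAAGTT; its first k bases are the reverse complement of the reverse primer's last k bases, so a perfect k-base overlap needs the forward primer's last k bases to equal them.
Comparing (forward last k vs required): k=1: C vs G ✗; k=2: GC vs GC ✓; k=3: TGC vs GCA ✗; k=4: CTGC vs GCAA ✗; k=5: CCTGC vs GCAAG ✗; k=6: ACCTGC vs GCAAGT ✗; k=7: CACCTGC vs GCAAGTT ✗.
Only k = 2 is perfect, so the longest perfect 3' overlap is 2.

Longest perfect overlap: 2 complementary base pairs; below the dimer-risk threshold (threshold 3).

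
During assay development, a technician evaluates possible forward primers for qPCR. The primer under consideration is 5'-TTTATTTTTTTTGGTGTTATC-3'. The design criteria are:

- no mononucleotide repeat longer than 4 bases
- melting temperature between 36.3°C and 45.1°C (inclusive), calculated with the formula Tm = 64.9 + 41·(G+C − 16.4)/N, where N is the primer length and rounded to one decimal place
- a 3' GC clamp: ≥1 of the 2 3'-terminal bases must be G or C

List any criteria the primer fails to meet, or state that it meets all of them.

Base counts: A=2, T=15, G=3, C=1 (length 21).
homopolymer run: longest run = 8, exceeds 4 ✗
Tm: Tm = 64.9 + 41·(4 − 16.4)/21 = 40.7°C ✓
GC clamp: 3' end TC has 1 G/C ✓

Fails: homopolymer run.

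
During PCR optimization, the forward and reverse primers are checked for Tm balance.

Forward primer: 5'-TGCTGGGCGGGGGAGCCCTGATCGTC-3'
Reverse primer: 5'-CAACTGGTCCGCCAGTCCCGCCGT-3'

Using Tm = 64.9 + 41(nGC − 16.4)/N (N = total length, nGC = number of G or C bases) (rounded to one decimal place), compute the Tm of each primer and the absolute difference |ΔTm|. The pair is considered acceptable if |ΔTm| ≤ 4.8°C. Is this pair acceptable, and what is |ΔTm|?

Forward: G+C = 19, N = 26 → Tm = 64.9 + 41·(19 − 16.4)/26 = 69.0°C.
Reverse: G+C = 17, N = 24 → Tm = 64.9 + 41·(17 − 16.4)/24 = 65.9°C.
|ΔTm| = |69.0 − 65.9| = 3.1°C, ≤ 4.8°C.

|ΔTm| = 3.1°C; the pair is acceptable.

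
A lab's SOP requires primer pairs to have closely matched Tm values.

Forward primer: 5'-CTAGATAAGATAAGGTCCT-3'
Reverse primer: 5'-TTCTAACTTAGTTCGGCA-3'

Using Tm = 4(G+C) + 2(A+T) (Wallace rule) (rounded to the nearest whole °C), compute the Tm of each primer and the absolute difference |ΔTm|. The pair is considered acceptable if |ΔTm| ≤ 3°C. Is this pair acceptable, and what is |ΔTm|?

|ΔTm| = 2°C; the pair is acceptable.

Forward: A=7 T=5 G=4 C=3 → Tm = 2·12 + 4·7 = 52°C.
Reverse: A=4 T=7 G=3 C=4 → Tm = 2·11 + 4·7 = 50°C.
|ΔTm| = |52 − 50| = 2°C, ≤ 3°C.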